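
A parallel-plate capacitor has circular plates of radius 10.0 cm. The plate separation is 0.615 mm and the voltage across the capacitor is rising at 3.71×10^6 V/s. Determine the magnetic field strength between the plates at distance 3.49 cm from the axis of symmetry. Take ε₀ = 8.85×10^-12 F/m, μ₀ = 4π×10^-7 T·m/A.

I_d = C dV/dt with C = ε₀πR²/d = 4.521×10^-10 F, so I_d = (4.521×10^-10)(3.71×10^6) = 1.677×10^-3 A.
∮B·dl = μ₀ I_d,enc with I_d,enc = I_d r²/R² = 2.043×10^-4 A; so B = μ₀ I_d,enc/(2πr) = 1.17×10^-9 T.

1.17×10^-9 T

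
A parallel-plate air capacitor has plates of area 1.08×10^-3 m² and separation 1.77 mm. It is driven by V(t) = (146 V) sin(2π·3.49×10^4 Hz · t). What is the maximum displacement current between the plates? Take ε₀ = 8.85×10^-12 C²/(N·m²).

C = ε₀A/d = (8.85×10^-12)(1.08×10^-3)/(1.77×10^-3) = 5.400×10^-12 F; ω = 2πf = 2.193×10^5 rad/s.
I_d = C dV/dt, so |I_d|_max = C V₀ ω = (5.400×10^-12)(146)(2.193×10^5) = 1.73×10^-4 A.

1.73×10^-4 A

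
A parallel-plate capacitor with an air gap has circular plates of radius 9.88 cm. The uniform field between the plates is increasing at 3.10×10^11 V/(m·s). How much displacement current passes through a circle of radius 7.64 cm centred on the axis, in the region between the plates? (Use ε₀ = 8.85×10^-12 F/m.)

Through the whole plate area (πR² = 0.03067 m²), I_d = ε₀ πR² dE/dt = 0.08414 A.
The field is uniform, so I_d,enc = I_d (r/R)² = (0.08414)(7.64/9.88)² = 0.0503 A.

0.0503 A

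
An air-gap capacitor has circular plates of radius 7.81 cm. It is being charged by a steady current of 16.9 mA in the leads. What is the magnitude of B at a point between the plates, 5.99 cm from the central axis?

Between the plates the displacement current equals the wire current: I_d = 16.9 mA = 0.0169 A.
For r < R the Ampère–Maxwell law gives B(2πr) = μ₀ I_d (r²/R²), so B = μ₀ I_d r/(2πR²) = (4π×10^-7)(0.0169)(0.0599)/(2π·0.0781²) = 3.32×10^-8 T.

3.32×10^-8 T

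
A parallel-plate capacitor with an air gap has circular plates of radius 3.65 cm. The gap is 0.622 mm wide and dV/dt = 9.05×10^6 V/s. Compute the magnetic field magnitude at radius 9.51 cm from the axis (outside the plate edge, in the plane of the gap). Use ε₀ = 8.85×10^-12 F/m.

1.13×10^-9 T

dE/dt = (dV/dt)/d = 1.455×10^10 V/(m·s); I_d = ε₀(πR²)(dE/dt) = (8.85×10^-12)(4.185×10^-3)(1.455×10^10) = 5.389×10^-4 A.
With r > R the enclosed displacement current is the full I_d; B = μ₀ I_d / (2πr) = 1.13×10^-9 T.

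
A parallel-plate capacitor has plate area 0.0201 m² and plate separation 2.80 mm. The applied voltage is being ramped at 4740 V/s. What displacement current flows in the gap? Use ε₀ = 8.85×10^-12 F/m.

3.01×10^-7 A

E = V/d so dE/dt = (dV/dt)/d = 1.693×10^6 V/(m·s), and I_d = ε₀ A dE/dt = (8.85×10^-12)(0.0201)(1.693×10^6) = 3.01×10^-7 A.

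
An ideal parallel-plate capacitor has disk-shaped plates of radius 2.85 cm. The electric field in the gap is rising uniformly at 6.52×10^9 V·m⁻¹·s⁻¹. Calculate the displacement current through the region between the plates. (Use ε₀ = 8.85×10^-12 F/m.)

1.47×10^-4 A

With a uniform field, Φ_E = EA, so I_d = ε₀ A dE/dt = 1.47×10^-4 A.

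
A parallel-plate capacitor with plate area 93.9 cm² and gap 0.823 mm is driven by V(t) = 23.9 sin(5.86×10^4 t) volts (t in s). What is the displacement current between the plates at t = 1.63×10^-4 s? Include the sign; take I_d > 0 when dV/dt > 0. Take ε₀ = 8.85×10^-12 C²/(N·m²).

-1.40×10^-4 A

C = ε₀A/d = (8.85×10^-12)(9.39×10^-3)/(8.23×10^-4) = 1.010×10^-10 F. dV/dt = V₀ω·cos(ωt); at ωt = 9.5518 rad this factor is -0.9919.
I_d = C dV/dt = (1.010×10^-10)(23.9)(5.86×10^4)(-0.9919) = -1.40×10^-4 A.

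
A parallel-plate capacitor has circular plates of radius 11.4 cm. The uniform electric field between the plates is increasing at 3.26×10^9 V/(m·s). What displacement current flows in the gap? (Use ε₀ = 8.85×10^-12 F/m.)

1.18×10^-3 A

With a uniform field, Φ_E = EA, so I_d = ε₀ A dE/dt = 1.18×10^-3 A.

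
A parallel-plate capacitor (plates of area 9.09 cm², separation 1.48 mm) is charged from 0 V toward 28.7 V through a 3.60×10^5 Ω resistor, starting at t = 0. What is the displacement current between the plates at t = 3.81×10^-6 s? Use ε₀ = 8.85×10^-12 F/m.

1.14×10^-5 A

With C = ε₀A/d = (8.85×10^-12)(9.09×10^-4)/(1.48×10^-3) = 5.436×10^-12 F, the time constant is τ = RC = 1.957×10^-6 s, so t/τ = 1.947 and e^(−t/τ) = 0.1427.
I_d = I_cond = (V₀/R) e^(−t/τ) = (7.972×10^-5)(0.1427) = 1.14×10^-5 A.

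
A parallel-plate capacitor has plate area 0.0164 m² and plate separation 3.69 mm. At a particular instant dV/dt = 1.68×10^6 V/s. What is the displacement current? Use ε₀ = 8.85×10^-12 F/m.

The displacement current equals the charging current C dV/dt. With C = ε₀A/d = (8.85×10^-12)(0.0164)/(3.69×10^-3) = 3.933×10^-11 F, I_d = (3.933×10^-11)(1.68×10^6) = 6.61×10^-5 A.

6.61×10^-5 A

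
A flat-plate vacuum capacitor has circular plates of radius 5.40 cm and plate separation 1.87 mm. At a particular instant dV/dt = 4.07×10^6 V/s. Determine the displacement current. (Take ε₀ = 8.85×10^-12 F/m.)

The displacement current equals the charging current C dV/dt. With C = ε₀A/d = (8.85×10^-12)(9.161×10^-3)/(1.87×10^-3) = 4.336×10^-11 F, I_d = (4.336×10^-11)(4.07×10^6) = 1.76×10^-4 A.

1.76×10^-4 A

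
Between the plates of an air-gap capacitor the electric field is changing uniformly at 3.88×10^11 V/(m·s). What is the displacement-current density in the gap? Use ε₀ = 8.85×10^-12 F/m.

J_d = ε₀ dE/dt = (8.85×10^-12)(3.88×10^11) = 3.43 A/m².

3.43 A/m²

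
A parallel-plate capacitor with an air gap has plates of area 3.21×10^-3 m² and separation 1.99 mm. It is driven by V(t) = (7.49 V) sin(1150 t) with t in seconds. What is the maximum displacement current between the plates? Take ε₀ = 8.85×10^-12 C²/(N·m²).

(dE/dt)_max = V₀ω/d = 4.328×10^6 V/(m·s); ω = 1150 rad/s.
I_d,max = ε₀ A (dE/dt)_max = (8.85×10^-12)(3.21×10^-3)(4.328×10^6) = 1.23×10^-7 A.

1.23×10^-7 A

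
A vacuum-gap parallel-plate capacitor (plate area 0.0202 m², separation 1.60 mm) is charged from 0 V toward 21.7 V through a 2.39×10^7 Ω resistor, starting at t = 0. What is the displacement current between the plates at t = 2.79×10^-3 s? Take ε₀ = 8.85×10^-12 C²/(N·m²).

3.19×10^-7 A

C = ε₀A/d = (8.85×10^-12)(0.0202)/(1.60×10^-3) = 1.117×10^-10 F, so τ = RC = 2.670×10^-3 s.
The conduction current is I(t) = (V₀/R) e^(−t/τ), and the displacement current between the plates equals it.
t/τ = 1.045; I_d = (21.7/2.39×10^7) · e^(−1.045) = (9.079×10^-7)(0.3517) = 3.19×10^-7 A.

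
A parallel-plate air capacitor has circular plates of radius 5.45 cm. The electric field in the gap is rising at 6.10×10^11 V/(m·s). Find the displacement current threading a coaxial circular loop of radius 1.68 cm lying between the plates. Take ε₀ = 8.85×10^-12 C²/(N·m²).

4.79×10^-3 A

I_d = ε₀ dΦ_E/dt = ε₀ πR² (dE/dt) = (8.85×10^-12)(9.331×10^-3)(6.10×10^11) = 0.05037 A through the full plate area.
Since J_d is uniform, the enclosed fraction is (r/R)² = 0.09502, giving I_d,enc = 4.79×10^-3 A.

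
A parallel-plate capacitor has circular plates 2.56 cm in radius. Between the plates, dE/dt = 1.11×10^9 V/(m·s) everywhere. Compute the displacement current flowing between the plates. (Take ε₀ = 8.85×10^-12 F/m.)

2.02×10^-5 A

I_d = ε₀ A (dE/dt) = (8.85×10^-12)(2.059×10^-3 m²)(1.11×10^9) = 2.02×10^-5 A.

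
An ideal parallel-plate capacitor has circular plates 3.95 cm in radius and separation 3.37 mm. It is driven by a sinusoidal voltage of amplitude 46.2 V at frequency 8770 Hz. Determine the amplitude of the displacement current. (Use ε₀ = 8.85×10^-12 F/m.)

C = ε₀A/d = (8.85×10^-12)(4.902×10^-3)/(3.37×10^-3) = 1.287×10^-11 F; ω = 2πf = 5.510×10^4 rad/s.
I_d = C dV/dt, so |I_d|_max = C V₀ ω = (1.287×10^-11)(46.2)(5.510×10^4) = 3.28×10^-5 A.

3.28×10^-5 A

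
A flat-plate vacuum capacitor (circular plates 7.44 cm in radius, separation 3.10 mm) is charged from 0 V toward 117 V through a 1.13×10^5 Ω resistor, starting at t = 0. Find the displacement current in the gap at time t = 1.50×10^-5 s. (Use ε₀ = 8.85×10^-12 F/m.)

C = ε₀A/d = (8.85×10^-12)(0.01739)/(3.10×10^-3) = 4.965×10^-11 F, so τ = RC = 5.610×10^-6 s.
The conduction current is I(t) = (V₀/R) e^(−t/τ), and the displacement current between the plates equals it.
t/τ = 2.674; I_d = (117/1.13×10^5) · e^(−2.674) = (1.035×10^-3)(0.06898) = 7.14×10^-5 A.

7.14×10^-5 A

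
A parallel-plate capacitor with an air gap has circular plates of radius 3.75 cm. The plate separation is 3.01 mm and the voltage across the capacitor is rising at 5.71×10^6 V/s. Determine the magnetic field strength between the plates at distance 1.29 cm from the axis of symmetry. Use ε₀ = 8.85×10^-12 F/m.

I_d = C dV/dt with C = ε₀πR²/d = 1.299×10^-11 F, so I_d = (1.299×10^-11)(5.71×10^6) = 7.417×10^-5 A.
An Ampèrian loop of radius r encloses a fraction (r/R)² of I_d. Then B·2πr = μ₀ I_d (r/R)², giving B = μ₀ I_d r/(2πR²) = 1.36×10^-10 T.

1.36×10^-10 T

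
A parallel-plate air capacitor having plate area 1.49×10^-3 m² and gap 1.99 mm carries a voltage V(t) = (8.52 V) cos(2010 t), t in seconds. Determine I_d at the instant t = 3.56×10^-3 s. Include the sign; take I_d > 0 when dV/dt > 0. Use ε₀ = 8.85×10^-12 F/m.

dV/dt = (8.52)(2010)·−sin(7.1556) = -1.312×10^4 V/s.
I_d = C dV/dt with C = ε₀A/d = (8.85×10^-12)(1.49×10^-3)/(1.99×10^-3) = 6.626×10^-12 F, so I_d = (6.626×10^-12)(-1.312×10^4) = -8.69×10^-8 A.

-8.69×10^-8 A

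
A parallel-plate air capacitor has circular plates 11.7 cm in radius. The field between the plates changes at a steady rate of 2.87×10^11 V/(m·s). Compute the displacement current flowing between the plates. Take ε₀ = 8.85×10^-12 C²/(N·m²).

0.109 A

I_d = ε₀ A (dE/dt) = (8.85×10^-12)(0.04301 m²)(2.87×10^11) = 0.109 A.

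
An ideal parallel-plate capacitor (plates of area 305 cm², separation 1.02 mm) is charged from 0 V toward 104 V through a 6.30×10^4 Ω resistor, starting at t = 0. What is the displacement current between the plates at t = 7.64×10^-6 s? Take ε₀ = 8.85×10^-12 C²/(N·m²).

C = ε₀A/d = (8.85×10^-12)(0.0305)/(1.02×10^-3) = 2.646×10^-10 F, so τ = RC = 1.667×10^-5 s.
The conduction current is I(t) = (V₀/R) e^(−t/τ), and the displacement current between the plates equals it.
t/τ = 0.4583; I_d = (104/6.30×10^4) · e^(−0.4583) = (1.651×10^-3)(0.6324) = 1.04×10^-3 A.

1.04×10^-3 A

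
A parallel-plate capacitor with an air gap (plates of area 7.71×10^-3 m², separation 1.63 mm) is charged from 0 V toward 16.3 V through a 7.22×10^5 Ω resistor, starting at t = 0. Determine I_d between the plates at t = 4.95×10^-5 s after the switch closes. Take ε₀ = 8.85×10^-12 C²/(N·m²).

4.39×10^-6 A

With C = ε₀A/d = (8.85×10^-12)(7.71×10^-3)/(1.63×10^-3) = 4.186×10^-11 F, the time constant is τ = RC = 3.022×10^-5 s, so t/τ = 1.638 and e^(−t/τ) = 0.1944.
I_d = I_cond = (V₀/R) e^(−t/τ) = (2.258×10^-5)(0.1944) = 4.39×10^-6 A.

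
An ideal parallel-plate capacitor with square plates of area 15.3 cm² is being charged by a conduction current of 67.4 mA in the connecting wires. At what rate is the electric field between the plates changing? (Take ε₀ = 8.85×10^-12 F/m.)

Charge continuity gives I_d = I = 0.0674 A between the plates.
Inverting I_d = ε₀ A dE/dt gives dE/dt = 0.0674 / (8.85×10^-12 · 1.53×10^-3) = 4.98×10^12 V/(m·s).

4.98×10^12 V/(m·s)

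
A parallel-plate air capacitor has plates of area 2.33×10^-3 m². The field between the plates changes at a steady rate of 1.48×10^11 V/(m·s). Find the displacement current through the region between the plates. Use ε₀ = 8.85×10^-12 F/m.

The displacement current is ε₀ times dΦ_E/dt = ε₀ A dE/dt = (8.85×10^-12)(2.33×10^-3)(1.48×10^11) = 3.05×10^-3 A.

3.05×10^-3 A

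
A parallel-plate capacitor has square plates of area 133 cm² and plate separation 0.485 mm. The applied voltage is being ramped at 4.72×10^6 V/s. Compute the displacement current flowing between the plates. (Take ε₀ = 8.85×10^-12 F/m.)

C = ε₀A/d = (8.85×10^-12)(0.0133)/(4.85×10^-4) = 2.427×10^-10 F.
I_d = C dV/dt = (2.427×10^-10)(4.72×10^6) = 1.15×10^-3 A.

1.15×10^-3 A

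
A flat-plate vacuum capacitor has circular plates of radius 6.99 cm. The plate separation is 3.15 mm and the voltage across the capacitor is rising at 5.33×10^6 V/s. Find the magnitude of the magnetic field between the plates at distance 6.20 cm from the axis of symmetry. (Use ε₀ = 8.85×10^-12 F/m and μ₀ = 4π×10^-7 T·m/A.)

With E = V/d, dE/dt = 1.692×10^9 V/(m·s) and πR² = 0.01535 m², giving I_d = ε₀ πR² dE/dt = 2.299×10^-4 A.
For r < R the Ampère–Maxwell law gives B(2πr) = μ₀ I_d (r²/R²), so B = μ₀ I_d r/(2πR²) = (4π×10^-7)(2.299×10^-4)(0.0620)/(2π·0.0699²) = 5.83×10^-10 T.

5.83×10^-10 T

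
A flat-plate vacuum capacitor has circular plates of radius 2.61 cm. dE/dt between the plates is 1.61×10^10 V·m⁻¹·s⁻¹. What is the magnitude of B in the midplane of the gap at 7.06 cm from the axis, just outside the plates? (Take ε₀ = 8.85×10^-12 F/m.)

8.64×10^-10 T

Total displacement current: I_d = ε₀(πR²)(dE/dt) = (8.85×10^-12)(2.140×10^-3)(1.61×10^10) = 3.049×10^-4 A.
Outside the plates the loop encloses all of I_d, so B·2πr = μ₀ I_d and B = 8.64×10^-10 T.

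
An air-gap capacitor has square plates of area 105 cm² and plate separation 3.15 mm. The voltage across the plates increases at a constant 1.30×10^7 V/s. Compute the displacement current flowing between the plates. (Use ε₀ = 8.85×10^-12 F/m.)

3.83×10^-4 A

C = ε₀A/d = (8.85×10^-12)(0.0105)/(3.15×10^-3) = 2.950×10^-11 F.
I_d = C dV/dt = (2.950×10^-11)(1.30×10^7) = 3.83×10^-4 A.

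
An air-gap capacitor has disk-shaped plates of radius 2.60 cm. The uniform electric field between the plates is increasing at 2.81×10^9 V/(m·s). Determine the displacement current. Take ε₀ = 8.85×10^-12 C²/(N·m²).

5.28×10^-5 A

The displacement current is ε₀ times dΦ_E/dt = ε₀ A dE/dt = (8.85×10^-12)(2.124×10^-3)(2.81×10^9) = 5.28×10^-5 A.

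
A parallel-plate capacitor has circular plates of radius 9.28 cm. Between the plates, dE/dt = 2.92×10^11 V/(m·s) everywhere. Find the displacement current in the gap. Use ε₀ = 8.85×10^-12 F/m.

The displacement current is ε₀ times dΦ_E/dt = ε₀ A dE/dt = (8.85×10^-12)(0.02705)(2.92×10^11) = 0.0699 A.

0.0699 A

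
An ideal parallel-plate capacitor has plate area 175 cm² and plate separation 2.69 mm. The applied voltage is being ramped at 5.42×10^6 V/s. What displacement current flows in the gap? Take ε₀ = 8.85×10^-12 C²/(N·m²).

3.12×10^-4 A

E = V/d so dE/dt = (dV/dt)/d = 2.015×10^9 V/(m·s), and I_d = ε₀ A dE/dt = (8.85×10^-12)(0.0175)(2.015×10^9) = 3.12×10^-4 A.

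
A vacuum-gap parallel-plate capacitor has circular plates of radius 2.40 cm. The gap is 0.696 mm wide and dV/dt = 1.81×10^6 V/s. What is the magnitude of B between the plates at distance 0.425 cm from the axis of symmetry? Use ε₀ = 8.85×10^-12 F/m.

6.15×10^-11 T

I_d = C dV/dt with C = ε₀πR²/d = 2.302×10^-11 F, so I_d = (2.302×10^-11)(1.81×10^6) = 4.167×10^-5 A.
∮B·dl = μ₀ I_d,enc with I_d,enc = I_d r²/R² = 1.307×10^-6 A; so B = μ₀ I_d,enc/(2πr) = 6.15×10^-11 T.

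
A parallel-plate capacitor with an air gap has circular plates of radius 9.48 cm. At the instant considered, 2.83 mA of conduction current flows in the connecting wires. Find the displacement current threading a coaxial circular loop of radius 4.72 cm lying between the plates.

7.02×10^-4 A

No conduction current crosses the gap, so I_d there equals the 2.83×10^-3 A in the leads.
The field is uniform, so I_d,enc = I_d (r/R)² = (2.83×10^-3)(4.72/9.48)² = 7.02×10^-4 A.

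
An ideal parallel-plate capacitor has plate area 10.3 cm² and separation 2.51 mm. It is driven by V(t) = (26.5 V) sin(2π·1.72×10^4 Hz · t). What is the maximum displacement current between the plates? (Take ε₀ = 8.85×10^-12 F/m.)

1.04×10^-5 A

C = ε₀A/d = (8.85×10^-12)(1.03×10^-3)/(2.51×10^-3) = 3.632×10^-12 F; ω = 2πf = 1.081×10^5 rad/s.
I_d = C dV/dt, so |I_d|_max = C V₀ ω = (3.632×10^-12)(26.5)(1.081×10^5) = 1.04×10^-5 A.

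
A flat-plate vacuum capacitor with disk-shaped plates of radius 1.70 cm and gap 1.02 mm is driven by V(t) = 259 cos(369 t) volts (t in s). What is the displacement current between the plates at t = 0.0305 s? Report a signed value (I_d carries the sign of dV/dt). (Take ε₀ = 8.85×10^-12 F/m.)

C = ε₀A/d = (8.85×10^-12)(9.079×10^-4)/(1.02×10^-3) = 7.877×10^-12 F. dV/dt = V₀ω·−sin(ωt); at ωt = 11.2545 rad this factor is 0.9667.
I_d = C dV/dt = (7.877×10^-12)(259)(369)(0.9667) = 7.28×10^-7 A.

7.28×10^-7 A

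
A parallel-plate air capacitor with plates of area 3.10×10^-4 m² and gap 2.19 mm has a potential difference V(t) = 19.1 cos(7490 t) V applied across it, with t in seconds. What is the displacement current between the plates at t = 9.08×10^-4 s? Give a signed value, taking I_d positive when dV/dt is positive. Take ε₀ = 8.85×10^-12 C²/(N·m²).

dE/dt = (V₀ω/d)·−sin(ωt) with ωt = 6.80092 rad: (19.1)(7490)(-0.4949)/(2.19×10^-3) = -3.233×10^7 V/(m·s).
I_d = ε₀ A dE/dt = (8.85×10^-12)(3.10×10^-4)(-3.233×10^7) = -8.87×10^-8 A.

-8.87×10^-8 A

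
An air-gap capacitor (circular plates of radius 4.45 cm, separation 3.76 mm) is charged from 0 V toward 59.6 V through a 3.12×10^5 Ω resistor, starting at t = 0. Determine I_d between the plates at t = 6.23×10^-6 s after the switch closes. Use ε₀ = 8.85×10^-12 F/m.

With C = ε₀A/d = (8.85×10^-12)(6.221×10^-3)/(3.76×10^-3) = 1.464×10^-11 F, the time constant is τ = RC = 4.568×10^-6 s, so t/τ = 1.364 and e^(−t/τ) = 0.2556.
I_d = I_cond = (V₀/R) e^(−t/τ) = (1.910×10^-4)(0.2556) = 4.88×10^-5 A.

4.88×10^-5 A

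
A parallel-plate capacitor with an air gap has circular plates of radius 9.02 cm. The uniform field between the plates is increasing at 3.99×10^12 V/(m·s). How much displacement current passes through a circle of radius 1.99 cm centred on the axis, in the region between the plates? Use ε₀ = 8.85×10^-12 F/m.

0.0439 A

I_d = ε₀ dΦ_E/dt = ε₀ πR² (dE/dt) = (8.85×10^-12)(0.02556)(3.99×10^12) = 0.9026 A through the full plate area.
Through an area πr² the displacement current is I_d·(πr²/πR²) = I_d (r/R)² = 0.0439 A.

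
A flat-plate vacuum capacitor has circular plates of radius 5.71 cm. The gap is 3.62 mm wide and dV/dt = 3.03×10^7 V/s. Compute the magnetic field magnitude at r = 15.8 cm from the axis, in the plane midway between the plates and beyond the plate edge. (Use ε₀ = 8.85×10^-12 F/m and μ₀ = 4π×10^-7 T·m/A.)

I_d = C dV/dt with C = ε₀πR²/d = 2.503×10^-11 F, so I_d = (2.503×10^-11)(3.03×10^7) = 7.584×10^-4 A.
With r > R the enclosed displacement current is the full I_d; B = μ₀ I_d / (2πr) = 9.60×10^-10 T.

9.60×10^-10 T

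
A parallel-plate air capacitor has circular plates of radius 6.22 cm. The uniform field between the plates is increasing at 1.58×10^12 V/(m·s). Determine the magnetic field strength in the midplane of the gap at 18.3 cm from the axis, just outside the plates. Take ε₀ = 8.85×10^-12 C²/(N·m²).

1.86×10^-7 T

Through the whole plate area (πR² = 0.01215 m²), I_d = ε₀ πR² dE/dt = 0.1699 A.
With r > R the enclosed displacement current is the full I_d; B = μ₀ I_d / (2πr) = 1.86×10^-7 T.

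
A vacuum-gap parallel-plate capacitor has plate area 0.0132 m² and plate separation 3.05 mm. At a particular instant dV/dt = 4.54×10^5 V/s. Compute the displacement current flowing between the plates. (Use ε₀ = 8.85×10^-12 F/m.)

The field between the plates is E = V/d, so dE/dt = (4.54×10^5)/(3.05×10^-3 m) = 1.489×10^8 V/(m·s).
I_d = ε₀ A (dE/dt) = (8.85×10^-12)(0.0132)(1.489×10^8) = 1.74×10^-5 A.

1.74×10^-5 A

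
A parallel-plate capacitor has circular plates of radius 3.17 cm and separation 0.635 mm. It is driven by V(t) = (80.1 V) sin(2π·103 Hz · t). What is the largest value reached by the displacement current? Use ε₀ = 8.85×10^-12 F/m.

C = ε₀A/d = (8.85×10^-12)(3.157×10^-3)/(6.35×10^-4) = 4.400×10^-11 F; ω = 2πf = 647.2 rad/s.
I_d = C dV/dt, so |I_d|_max = C V₀ ω = (4.400×10^-11)(80.1)(647.2) = 2.28×10^-6 A.

2.28×10^-6 A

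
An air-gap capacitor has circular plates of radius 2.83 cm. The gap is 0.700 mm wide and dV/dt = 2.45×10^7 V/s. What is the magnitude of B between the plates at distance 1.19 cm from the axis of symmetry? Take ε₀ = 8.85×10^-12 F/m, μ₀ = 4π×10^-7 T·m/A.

2.32×10^-9 T

With E = V/d, dE/dt = 3.500×10^10 V/(m·s) and πR² = 2.516×10^-3 m², giving I_d = ε₀ πR² dE/dt = 7.793×10^-4 A.
∮B·dl = μ₀ I_d,enc with I_d,enc = I_d r²/R² = 1.378×10^-4 A; so B = μ₀ I_d,enc/(2πr) = 2.32×10^-9 T.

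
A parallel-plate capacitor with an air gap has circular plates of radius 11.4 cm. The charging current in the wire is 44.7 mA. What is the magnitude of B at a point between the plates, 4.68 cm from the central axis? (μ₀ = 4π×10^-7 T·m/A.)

By continuity the displacement current in the gap matches the conduction current: I_d = 0.0447 A.
∮B·dl = μ₀ I_d,enc with I_d,enc = I_d r²/R² = 7.533×10^-3 A; so B = μ₀ I_d,enc/(2πr) = 3.22×10^-8 T.

3.22×10^-8 T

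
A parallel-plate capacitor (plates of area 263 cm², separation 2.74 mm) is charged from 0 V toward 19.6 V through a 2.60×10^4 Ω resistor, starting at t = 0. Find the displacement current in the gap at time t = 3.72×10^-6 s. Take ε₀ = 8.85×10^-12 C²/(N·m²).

1.40×10^-4 A

C = ε₀A/d = (8.85×10^-12)(0.0263)/(2.74×10^-3) = 8.495×10^-11 F, so τ = RC = 2.209×10^-6 s.
The conduction current is I(t) = (V₀/R) e^(−t/τ), and the displacement current between the plates equals it.
t/τ = 1.684; I_d = (19.6/2.60×10^4) · e^(−1.684) = (7.538×10^-4)(0.1856) = 1.40×10^-4 A.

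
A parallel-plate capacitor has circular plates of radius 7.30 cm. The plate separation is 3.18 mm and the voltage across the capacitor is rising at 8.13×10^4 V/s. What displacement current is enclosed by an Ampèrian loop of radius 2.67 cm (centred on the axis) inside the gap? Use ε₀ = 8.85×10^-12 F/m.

5.07×10^-7 A

I_d = C dV/dt with C = ε₀πR²/d = 4.659×10^-11 F, so I_d = (4.659×10^-11)(8.13×10^4) = 3.788×10^-6 A.
Since J_d is uniform, the enclosed fraction is (r/R)² = 0.1338, giving I_d,enc = 5.07×10^-7 A.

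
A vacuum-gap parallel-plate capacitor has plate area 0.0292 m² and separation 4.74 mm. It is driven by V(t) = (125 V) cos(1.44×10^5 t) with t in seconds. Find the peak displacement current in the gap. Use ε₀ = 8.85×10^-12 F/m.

(dE/dt)_max = V₀ω/d = 3.797×10^9 V/(m·s); ω = 1.44×10^5 rad/s.
I_d,max = ε₀ A (dE/dt)_max = (8.85×10^-12)(0.0292)(3.797×10^9) = 9.81×10^-4 A.

9.81×10^-4 A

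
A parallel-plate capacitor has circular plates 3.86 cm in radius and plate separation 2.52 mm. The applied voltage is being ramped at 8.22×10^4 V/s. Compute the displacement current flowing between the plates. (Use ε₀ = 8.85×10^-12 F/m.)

1.35×10^-6 A

E = V/d so dE/dt = (dV/dt)/d = 3.262×10^7 V/(m·s), and I_d = ε₀ A dE/dt = (8.85×10^-12)(4.681×10^-3)(3.262×10^7) = 1.35×10^-6 A.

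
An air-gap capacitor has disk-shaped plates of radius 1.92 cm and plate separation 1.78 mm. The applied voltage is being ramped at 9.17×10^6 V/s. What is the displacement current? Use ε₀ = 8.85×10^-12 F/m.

5.28×10^-5 A

C = ε₀A/d = (8.85×10^-12)(1.158×10^-3)/(1.78×10^-3) = 5.757×10^-12 F.
I_d = C dV/dt = (5.757×10^-12)(9.17×10^6) = 5.28×10^-5 A.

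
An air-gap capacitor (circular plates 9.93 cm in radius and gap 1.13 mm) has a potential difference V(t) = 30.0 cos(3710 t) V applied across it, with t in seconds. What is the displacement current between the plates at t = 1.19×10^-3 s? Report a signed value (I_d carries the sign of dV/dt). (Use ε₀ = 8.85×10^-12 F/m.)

C = ε₀A/d = (8.85×10^-12)(0.03098)/(1.13×10^-3) = 2.426×10^-10 F. dV/dt = V₀ω·−sin(ωt); at ωt = 4.4149 rad this factor is 0.9561.
I_d = C dV/dt = (2.426×10^-10)(30.0)(3710)(0.9561) = 2.58×10^-5 A.

2.58×10^-5 A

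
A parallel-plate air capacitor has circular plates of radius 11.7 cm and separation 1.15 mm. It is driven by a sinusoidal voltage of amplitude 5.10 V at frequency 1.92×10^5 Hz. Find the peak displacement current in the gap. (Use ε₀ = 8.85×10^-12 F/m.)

2.04×10^-3 A

(dE/dt)_max = V₀ω/d = 5.348×10^9 V/(m·s); ω = 2πf = 1.206×10^6 rad/s.
I_d,max = ε₀ A (dE/dt)_max = (8.85×10^-12)(0.04301)(5.348×10^9) = 2.04×10^-3 A.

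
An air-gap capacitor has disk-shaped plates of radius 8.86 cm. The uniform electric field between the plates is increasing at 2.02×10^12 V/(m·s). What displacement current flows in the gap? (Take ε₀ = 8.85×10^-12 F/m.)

0.441 A

I_d = ε₀ A (dE/dt) = (8.85×10^-12)(0.02466 m²)(2.02×10^12) = 0.441 A.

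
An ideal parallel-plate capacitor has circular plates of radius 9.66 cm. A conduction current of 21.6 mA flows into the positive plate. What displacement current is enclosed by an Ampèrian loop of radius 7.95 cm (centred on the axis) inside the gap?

Between the plates the displacement current equals the wire current: I_d = 21.6 mA = 0.0216 A.
Through an area πr² the displacement current is I_d·(πr²/πR²) = I_d (r/R)² = 0.0146 A.

0.0146 A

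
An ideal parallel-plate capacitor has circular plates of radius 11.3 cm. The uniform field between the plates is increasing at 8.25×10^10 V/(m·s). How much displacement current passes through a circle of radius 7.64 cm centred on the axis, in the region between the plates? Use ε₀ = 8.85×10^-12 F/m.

Through the whole plate area (πR² = 0.04011 m²), I_d = ε₀ πR² dE/dt = 0.02929 A.
Since J_d is uniform, the enclosed fraction is (r/R)² = 0.4571, giving I_d,enc = 0.0134 A.

0.0134 A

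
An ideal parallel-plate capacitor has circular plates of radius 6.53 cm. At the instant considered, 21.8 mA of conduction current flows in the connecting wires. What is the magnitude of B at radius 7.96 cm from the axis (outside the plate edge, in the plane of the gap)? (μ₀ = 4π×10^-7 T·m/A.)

Between the plates the displacement current equals the wire current: I_d = 21.8 mA = 0.0218 A.
With r > R the enclosed displacement current is the full I_d; B = μ₀ I_d / (2πr) = 5.48×10^-8 T.

5.48×10^-8 T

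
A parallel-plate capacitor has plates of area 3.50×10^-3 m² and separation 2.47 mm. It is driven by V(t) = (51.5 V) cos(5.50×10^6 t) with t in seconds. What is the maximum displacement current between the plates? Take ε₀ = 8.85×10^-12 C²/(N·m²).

3.55×10^-3 A

C = ε₀A/d = (8.85×10^-12)(3.50×10^-3)/(2.47×10^-3) = 1.254×10^-11 F; ω = 5.50×10^6 rad/s.
I_d = C dV/dt, so |I_d|_max = C V₀ ω = (1.254×10^-11)(51.5)(5.50×10^6) = 3.55×10^-3 A.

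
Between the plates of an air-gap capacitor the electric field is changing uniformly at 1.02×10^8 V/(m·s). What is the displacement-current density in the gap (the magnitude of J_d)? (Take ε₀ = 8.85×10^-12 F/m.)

9.03×10^-4 A/m²

J_d = ε₀ ∂E/∂t, so J_d = 9.03×10^-4 A/m².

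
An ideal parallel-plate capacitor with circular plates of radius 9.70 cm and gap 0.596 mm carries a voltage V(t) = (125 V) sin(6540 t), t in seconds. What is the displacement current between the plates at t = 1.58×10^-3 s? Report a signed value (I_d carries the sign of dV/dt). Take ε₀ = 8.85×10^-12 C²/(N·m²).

-2.21×10^-4 A

dE/dt = (V₀ω/d)·cos(ωt) with ωt = 10.3332 rad: (125)(6540)(-0.6150)/(5.96×10^-4) = -8.436×10^8 V/(m·s).
I_d = ε₀ A dE/dt = (8.85×10^-12)(0.02956)(-8.436×10^8) = -2.21×10^-4 A.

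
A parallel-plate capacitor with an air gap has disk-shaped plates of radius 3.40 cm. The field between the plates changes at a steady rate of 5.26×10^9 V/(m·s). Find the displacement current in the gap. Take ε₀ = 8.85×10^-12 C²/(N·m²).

1.69×10^-4 A

With a uniform field, Φ_E = EA, so I_d = ε₀ A dE/dt = 1.69×10^-4 A.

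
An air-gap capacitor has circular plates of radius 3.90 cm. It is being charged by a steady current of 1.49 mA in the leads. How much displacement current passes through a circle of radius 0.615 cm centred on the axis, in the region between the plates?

3.71×10^-5 A

By continuity the displacement current in the gap matches the conduction current: I_d = 1.49×10^-3 A.
Through an area πr² the displacement current is I_d·(πr²/πR²) = I_d (r/R)² = 3.71×10^-5 A.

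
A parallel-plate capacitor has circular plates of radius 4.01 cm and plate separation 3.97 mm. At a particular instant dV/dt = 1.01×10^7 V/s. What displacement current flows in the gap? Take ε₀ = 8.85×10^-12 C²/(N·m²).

1.14×10^-4 A

C = ε₀A/d = (8.85×10^-12)(5.052×10^-3)/(3.97×10^-3) = 1.126×10^-11 F.
I_d = C dV/dt = (1.126×10^-11)(1.01×10^7) = 1.14×10^-4 A.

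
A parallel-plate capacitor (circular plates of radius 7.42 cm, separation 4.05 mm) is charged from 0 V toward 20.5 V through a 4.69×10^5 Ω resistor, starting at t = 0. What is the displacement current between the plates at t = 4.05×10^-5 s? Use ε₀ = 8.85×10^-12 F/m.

4.45×10^-6 A

C = ε₀A/d = (8.85×10^-12)(0.01730)/(4.05×10^-3) = 3.780×10^-11 F and τ = RC = 1.773×10^-5 s. I_d in the gap equals the RC charging current.
I_d(t) = (V₀/R) e^(−t/τ) = 4.371×10^-5 · e^(−2.284) = 4.45×10^-6 A.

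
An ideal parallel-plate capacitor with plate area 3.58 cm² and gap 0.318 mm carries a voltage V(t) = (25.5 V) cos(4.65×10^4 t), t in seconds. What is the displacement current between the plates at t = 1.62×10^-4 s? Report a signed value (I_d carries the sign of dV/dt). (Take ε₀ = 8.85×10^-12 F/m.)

-1.12×10^-5 A

C = ε₀A/d = (8.85×10^-12)(3.58×10^-4)/(3.18×10^-4) = 9.963×10^-12 F. dV/dt = V₀ω·−sin(ωt); at ωt = 7.533 rad this factor is -0.9489.
I_d = C dV/dt = (9.963×10^-12)(25.5)(4.65×10^4)(-0.9489) = -1.12×10^-5 A.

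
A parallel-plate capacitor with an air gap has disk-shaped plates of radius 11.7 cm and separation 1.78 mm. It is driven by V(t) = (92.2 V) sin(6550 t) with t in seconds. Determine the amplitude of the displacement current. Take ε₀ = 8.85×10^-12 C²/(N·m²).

The displacement current equals the conduction current C dV/dt, which peaks at C V₀ ω.
With C = ε₀A/d = (8.85×10^-12)(0.04301)/(1.78×10^-3) = 2.138×10^-10 F and ω = 6550 rad/s, I_d,max = (2.138×10^-10)(92.2)(6550) = 1.29×10^-4 A.

1.29×10^-4 A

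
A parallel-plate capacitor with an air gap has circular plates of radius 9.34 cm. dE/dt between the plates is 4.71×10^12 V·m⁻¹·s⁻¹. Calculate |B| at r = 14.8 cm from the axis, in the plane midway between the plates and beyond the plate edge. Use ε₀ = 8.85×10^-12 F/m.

Total displacement current: I_d = ε₀(πR²)(dE/dt) = (8.85×10^-12)(0.02741)(4.71×10^12) = 1.143 A.
With r > R the enclosed displacement current is the full I_d; B = μ₀ I_d / (2πr) = 1.54×10^-6 T.

1.54×10^-6 T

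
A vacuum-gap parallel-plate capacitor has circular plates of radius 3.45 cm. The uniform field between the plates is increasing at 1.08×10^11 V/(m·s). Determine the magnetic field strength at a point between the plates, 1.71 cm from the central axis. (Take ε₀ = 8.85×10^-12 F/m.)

I_d = ε₀ dΦ_E/dt = ε₀ πR² (dE/dt) = (8.85×10^-12)(3.739×10^-3)(1.08×10^11) = 3.574×10^-3 A through the full plate area.
∮B·dl = μ₀ I_d,enc with I_d,enc = I_d r²/R² = 8.780×10^-4 A; so B = μ₀ I_d,enc/(2πr) = 1.03×10^-8 T.

1.03×10^-8 T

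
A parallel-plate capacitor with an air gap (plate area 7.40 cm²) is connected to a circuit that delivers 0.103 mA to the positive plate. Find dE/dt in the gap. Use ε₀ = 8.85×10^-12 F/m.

Charge continuity gives I_d = I = 1.03×10^-4 A between the plates.
Since I_d = ε₀ A dE/dt, dE/dt = I_d/(ε₀A) = (1.03×10^-4)/((8.85×10^-12)(7.40×10^-4)) = 1.57×10^10 V/(m·s).

1.57×10^10 V/(m·s)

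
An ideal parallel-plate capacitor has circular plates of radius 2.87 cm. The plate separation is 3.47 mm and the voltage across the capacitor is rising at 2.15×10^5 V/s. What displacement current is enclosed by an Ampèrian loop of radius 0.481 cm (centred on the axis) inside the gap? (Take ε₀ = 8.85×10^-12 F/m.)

3.99×10^-8 A

With E = V/d, dE/dt = 6.196×10^7 V/(m·s) and πR² = 2.588×10^-3 m², giving I_d = ε₀ πR² dE/dt = 1.419×10^-6 A.
Through an area πr² the displacement current is I_d·(πr²/πR²) = I_d (r/R)² = 3.99×10^-8 A.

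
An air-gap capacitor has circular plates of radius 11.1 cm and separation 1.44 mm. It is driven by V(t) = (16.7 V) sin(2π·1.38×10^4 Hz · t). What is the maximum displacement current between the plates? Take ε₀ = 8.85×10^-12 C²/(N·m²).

3.44×10^-4 A

The displacement current equals the conduction current C dV/dt, which peaks at C V₀ ω.
With C = ε₀A/d = (8.85×10^-12)(0.03871)/(1.44×10^-3) = 2.379×10^-10 F and ω = 2πf = 8.671×10^4 rad/s, I_d,max = (2.379×10^-10)(16.7)(8.671×10^4) = 3.44×10^-4 A.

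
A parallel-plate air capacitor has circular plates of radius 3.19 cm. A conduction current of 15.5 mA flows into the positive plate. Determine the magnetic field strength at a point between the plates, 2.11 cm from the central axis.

6.43×10^-8 T

Between the plates the displacement current equals the wire current: I_d = 15.5 mA = 0.0155 A.
For r < R the Ampère–Maxwell law gives B(2πr) = μ₀ I_d (r²/R²), so B = μ₀ I_d r/(2πR²) = (4π×10^-7)(0.0155)(0.0211)/(2π·0.0319²) = 6.43×10^-8 T.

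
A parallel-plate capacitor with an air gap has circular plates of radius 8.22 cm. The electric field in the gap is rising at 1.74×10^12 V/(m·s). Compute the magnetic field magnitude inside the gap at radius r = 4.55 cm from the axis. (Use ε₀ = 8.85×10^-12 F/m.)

I_d = ε₀ dΦ_E/dt = ε₀ πR² (dE/dt) = (8.85×10^-12)(0.02123)(1.74×10^12) = 0.3269 A through the full plate area.
∮B·dl = μ₀ I_d,enc with I_d,enc = I_d r²/R² = 0.1002 A; so B = μ₀ I_d,enc/(2πr) = 4.40×10^-7 T.

4.40×10^-7 T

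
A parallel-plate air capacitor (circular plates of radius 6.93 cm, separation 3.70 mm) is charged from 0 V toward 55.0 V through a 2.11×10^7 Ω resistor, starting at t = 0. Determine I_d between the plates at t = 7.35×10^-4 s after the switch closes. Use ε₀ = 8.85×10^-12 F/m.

9.93×10^-7 A

With C = ε₀A/d = (8.85×10^-12)(0.01509)/(3.70×10^-3) = 3.609×10^-11 F, the time constant is τ = RC = 7.615×10^-4 s, so t/τ = 0.9652 and e^(−t/τ) = 0.3809.
I_d = I_cond = (V₀/R) e^(−t/τ) = (2.607×10^-6)(0.3809) = 9.93×10^-7 A.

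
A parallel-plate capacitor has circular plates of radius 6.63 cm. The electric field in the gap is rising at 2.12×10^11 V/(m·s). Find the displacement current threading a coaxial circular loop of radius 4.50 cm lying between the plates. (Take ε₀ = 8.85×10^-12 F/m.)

0.0119 A

Through the whole plate area (πR² = 0.01381 m²), I_d = ε₀ πR² dE/dt = 0.02591 A.
The field is uniform, so I_d,enc = I_d (r/R)² = (0.02591)(4.50/6.63)² = 0.0119 A.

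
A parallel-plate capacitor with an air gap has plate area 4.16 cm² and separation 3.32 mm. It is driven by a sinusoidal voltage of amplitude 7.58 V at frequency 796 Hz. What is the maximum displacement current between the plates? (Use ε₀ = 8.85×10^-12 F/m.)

4.20×10^-8 A

(dE/dt)_max = V₀ω/d = 1.142×10^7 V/(m·s); ω = 2πf = 5001 rad/s.
I_d,max = ε₀ A (dE/dt)_max = (8.85×10^-12)(4.16×10^-4)(1.142×10^7) = 4.20×10^-8 A.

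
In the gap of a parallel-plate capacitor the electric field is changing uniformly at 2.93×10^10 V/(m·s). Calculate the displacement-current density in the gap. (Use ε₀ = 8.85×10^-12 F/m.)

0.259 A/m²

J_d = ε₀ dE/dt = (8.85×10^-12)(2.93×10^10) = 0.259 A/m².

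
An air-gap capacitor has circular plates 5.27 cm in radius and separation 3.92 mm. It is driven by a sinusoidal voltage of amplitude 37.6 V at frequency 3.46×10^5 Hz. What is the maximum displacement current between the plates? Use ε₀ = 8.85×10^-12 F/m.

1.61×10^-3 A

The displacement current equals the conduction current C dV/dt, which peaks at C V₀ ω.
With C = ε₀A/d = (8.85×10^-12)(8.725×10^-3)/(3.92×10^-3) = 1.970×10^-11 F and ω = 2πf = 2.174×10^6 rad/s, I_d,max = (1.970×10^-11)(37.6)(2.174×10^6) = 1.61×10^-3 A.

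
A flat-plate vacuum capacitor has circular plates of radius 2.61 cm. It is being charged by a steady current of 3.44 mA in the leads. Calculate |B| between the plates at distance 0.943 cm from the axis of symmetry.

Between the plates the displacement current equals the wire current: I_d = 3.44 mA = 3.44×10^-3 A.
For r < R the Ampère–Maxwell law gives B(2πr) = μ₀ I_d (r²/R²), so B = μ₀ I_d r/(2πR²) = (4π×10^-7)(3.44×10^-3)(9.43×10^-3)/(2π·0.0261²) = 9.52×10^-9 T.

9.52×10^-9 T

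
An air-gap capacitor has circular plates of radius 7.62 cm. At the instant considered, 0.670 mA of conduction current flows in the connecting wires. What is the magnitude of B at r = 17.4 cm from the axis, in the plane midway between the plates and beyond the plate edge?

7.70×10^-10 T

By continuity the displacement current in the gap matches the conduction current: I_d = 6.70×10^-4 A.
Outside the plates the loop encloses all of I_d, so B·2πr = μ₀ I_d and B = 7.70×10^-10 T.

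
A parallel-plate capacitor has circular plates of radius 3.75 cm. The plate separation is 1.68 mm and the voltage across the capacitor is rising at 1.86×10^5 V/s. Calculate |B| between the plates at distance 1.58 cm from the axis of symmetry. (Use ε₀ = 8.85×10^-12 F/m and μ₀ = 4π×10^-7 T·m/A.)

dE/dt = (dV/dt)/d = 1.107×10^8 V/(m·s); I_d = ε₀(πR²)(dE/dt) = (8.85×10^-12)(4.418×10^-3)(1.107×10^8) = 4.328×10^-6 A.
An Ampèrian loop of radius r encloses a fraction (r/R)² of I_d. Then B·2πr = μ₀ I_d (r/R)², giving B = μ₀ I_d r/(2πR²) = 9.73×10^-12 T.

9.73×10^-12 T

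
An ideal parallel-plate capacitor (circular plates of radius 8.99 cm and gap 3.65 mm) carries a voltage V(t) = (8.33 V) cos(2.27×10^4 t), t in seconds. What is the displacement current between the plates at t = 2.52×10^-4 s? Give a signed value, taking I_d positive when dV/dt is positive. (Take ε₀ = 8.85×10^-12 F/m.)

6.21×10^-6 A

C = ε₀A/d = (8.85×10^-12)(0.02539)/(3.65×10^-3) = 6.156×10^-11 F. dV/dt = V₀ω·−sin(ωt); at ωt = 5.7204 rad this factor is 0.5335.
I_d = C dV/dt = (6.156×10^-11)(8.33)(2.27×10^4)(0.5335) = 6.21×10^-6 A.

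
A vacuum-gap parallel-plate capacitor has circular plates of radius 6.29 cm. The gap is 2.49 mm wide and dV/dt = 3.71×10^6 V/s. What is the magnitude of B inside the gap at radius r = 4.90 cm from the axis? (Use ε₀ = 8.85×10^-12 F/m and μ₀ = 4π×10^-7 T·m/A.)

With E = V/d, dE/dt = 1.490×10^9 V/(m·s) and πR² = 0.01243 m², giving I_d = ε₀ πR² dE/dt = 1.639×10^-4 A.
For r < R the Ampère–Maxwell law gives B(2πr) = μ₀ I_d (r²/R²), so B = μ₀ I_d r/(2πR²) = (4π×10^-7)(1.639×10^-4)(0.0490)/(2π·0.0629²) = 4.06×10^-10 T.

4.06×10^-10 T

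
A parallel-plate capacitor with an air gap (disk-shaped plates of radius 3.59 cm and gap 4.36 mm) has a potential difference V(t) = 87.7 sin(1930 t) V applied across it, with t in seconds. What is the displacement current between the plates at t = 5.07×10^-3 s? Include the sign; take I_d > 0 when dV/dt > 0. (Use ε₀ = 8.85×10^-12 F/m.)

-1.30×10^-6 A

dV/dt = (87.7)(1930)·cos(9.7851) = -1.584×10^5 V/s.
I_d = C dV/dt with C = ε₀A/d = (8.85×10^-12)(4.049×10^-3)/(4.36×10^-3) = 8.219×10^-12 F, so I_d = (8.219×10^-12)(-1.584×10^5) = -1.30×10^-6 A.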